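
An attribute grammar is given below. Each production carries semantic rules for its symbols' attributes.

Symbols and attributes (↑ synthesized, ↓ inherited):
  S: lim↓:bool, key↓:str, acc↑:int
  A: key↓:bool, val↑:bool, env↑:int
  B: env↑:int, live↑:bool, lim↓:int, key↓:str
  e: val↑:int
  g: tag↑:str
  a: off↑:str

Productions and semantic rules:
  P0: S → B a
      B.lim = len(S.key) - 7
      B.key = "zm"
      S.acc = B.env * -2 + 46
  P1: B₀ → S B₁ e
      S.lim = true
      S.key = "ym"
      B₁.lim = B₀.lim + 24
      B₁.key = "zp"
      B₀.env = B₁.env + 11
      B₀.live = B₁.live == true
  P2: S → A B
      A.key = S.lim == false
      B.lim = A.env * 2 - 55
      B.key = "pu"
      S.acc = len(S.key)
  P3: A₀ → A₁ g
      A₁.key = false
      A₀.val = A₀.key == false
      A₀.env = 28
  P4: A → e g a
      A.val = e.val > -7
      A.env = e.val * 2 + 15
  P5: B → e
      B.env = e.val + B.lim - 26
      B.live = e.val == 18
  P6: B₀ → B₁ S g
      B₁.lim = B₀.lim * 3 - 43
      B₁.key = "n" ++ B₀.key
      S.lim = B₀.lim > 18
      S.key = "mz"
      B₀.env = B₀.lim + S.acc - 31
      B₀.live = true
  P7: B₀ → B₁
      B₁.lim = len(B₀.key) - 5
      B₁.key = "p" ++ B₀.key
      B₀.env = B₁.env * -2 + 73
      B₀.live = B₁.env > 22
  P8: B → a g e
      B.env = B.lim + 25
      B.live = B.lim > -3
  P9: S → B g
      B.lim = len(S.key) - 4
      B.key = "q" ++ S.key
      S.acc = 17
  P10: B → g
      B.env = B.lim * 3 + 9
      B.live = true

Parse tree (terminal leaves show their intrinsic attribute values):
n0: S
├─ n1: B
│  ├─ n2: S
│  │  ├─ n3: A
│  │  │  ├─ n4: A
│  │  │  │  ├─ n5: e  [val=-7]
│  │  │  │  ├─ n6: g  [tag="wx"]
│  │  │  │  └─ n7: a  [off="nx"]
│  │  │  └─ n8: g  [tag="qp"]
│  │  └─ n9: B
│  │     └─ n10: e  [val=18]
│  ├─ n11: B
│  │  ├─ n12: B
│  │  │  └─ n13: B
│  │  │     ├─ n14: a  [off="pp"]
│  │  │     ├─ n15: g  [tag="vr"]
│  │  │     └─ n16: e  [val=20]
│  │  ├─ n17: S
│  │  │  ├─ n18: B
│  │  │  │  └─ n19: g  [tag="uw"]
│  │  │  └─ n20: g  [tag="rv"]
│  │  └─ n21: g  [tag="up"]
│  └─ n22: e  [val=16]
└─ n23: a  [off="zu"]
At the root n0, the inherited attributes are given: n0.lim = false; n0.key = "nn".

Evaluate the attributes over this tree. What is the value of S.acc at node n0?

14

1. n0.lim = false  [given at root]
2. n0.key = "nn"  [given at root]
3. n1.lim = -5  [len(S.key) - 7]
4. n1.key = "zm"  ["zm"]
5. n2.lim = true  [true]
6. n2.key = "ym"  ["ym"]
7. n3.key = false  [S.lim == false]
8. n4.key = false  [false]
9. n5.val = -7  [terminal]
10. n6.tag = "wx"  [terminal]
11. n7.off = "nx"  [terminal]
12. n4.val = false  [e.val > -7]
13. n4.env = 1  [e.val * 2 + 15]
14. n8.tag = "qp"  [terminal]
15. n3.val = true  [A₀.key == false]
16. n3.env = 28  [28]
17. n9.lim = 1  [A.env * 2 - 55]
18. n9.key = "pu"  ["pu"]
19. n10.val = 18  [terminal]
20. n9.env = -7  [e.val + B.lim - 26]
21. n9.live = true  [e.val == 18]
22. n2.acc = 2  [len(S.key)]
23. n11.lim = 19  [B₀.lim + 24]
24. n11.key = "zp"  ["zp"]
25. n12.lim = 14  [B₀.lim * 3 - 43]
26. n12.key = "nzp"  ["n" ++ B₀.key]
27. n13.lim = -2  [len(B₀.key) - 5]
28. n13.key = "pnzp"  ["p" ++ B₀.key]
29. n14.off = "pp"  [terminal]
30. n15.tag = "vr"  [terminal]
31. n16.val = 20  [terminal]
32. n13.env = 23  [B.lim + 25]
33. n13.live = true  [B.lim > -3]
34. n12.env = 27  [B₁.env * -2 + 73]
35. n12.live = true  [B₁.env > 22]
36. n17.lim = true  [B₀.lim > 18]
37. n17.key = "mz"  ["mz"]
38. n18.lim = -2  [len(S.key) - 4]
39. n18.key = "qmz"  ["q" ++ S.key]
40. n19.tag = "uw"  [terminal]
41. n18.env = 3  [B.lim * 3 + 9]
42. n18.live = true  [true]
43. n20.tag = "rv"  [terminal]
44. n17.acc = 17  [17]
45. n21.tag = "up"  [terminal]
46. n11.env = 5  [B₀.lim + S.acc - 31]
47. n11.live = true  [true]
48. n22.val = 16  [terminal]
49. n1.env = 16  [B₁.env + 11]
50. n1.live = true  [B₁.live == true]
51. n23.off = "zu"  [terminal]
52. n0.acc = 14  [B.env * -2 + 46]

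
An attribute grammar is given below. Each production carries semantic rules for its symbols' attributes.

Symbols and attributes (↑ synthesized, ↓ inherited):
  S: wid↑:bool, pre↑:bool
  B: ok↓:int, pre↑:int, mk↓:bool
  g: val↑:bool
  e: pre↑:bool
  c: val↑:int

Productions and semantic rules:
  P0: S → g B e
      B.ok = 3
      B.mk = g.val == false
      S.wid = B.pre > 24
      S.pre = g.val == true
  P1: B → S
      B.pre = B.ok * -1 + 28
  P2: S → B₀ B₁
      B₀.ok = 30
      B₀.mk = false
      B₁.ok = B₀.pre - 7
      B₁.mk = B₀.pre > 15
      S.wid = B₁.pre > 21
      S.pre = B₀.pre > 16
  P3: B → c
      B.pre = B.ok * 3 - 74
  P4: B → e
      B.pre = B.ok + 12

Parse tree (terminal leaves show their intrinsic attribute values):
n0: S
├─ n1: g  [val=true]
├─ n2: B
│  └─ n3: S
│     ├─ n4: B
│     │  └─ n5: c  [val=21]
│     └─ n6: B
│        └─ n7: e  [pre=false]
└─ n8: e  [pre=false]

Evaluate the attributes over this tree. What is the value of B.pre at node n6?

21

1. n1.val = true  [terminal]
2. n2.ok = 3  [3]
3. n2.mk = false  [g.val == false]
4. n4.ok = 30  [30]
5. n4.mk = false  [false]
6. n5.val = 21  [terminal]
7. n4.pre = 16  [B.ok * 3 - 74]
8. n6.ok = 9  [B₀.pre - 7]
9. n6.mk = true  [B₀.pre > 15]
10. n7.pre = false  [terminal]
11. n6.pre = 21  [B.ok + 12]
12. n3.wid = false  [B₁.pre > 21]
13. n3.pre = false  [B₀.pre > 16]
14. n2.pre = 25  [B.ok * -1 + 28]
15. n8.pre = false  [terminal]
16. n0.wid = true  [B.pre > 24]
17. n0.pre = true  [g.val == true]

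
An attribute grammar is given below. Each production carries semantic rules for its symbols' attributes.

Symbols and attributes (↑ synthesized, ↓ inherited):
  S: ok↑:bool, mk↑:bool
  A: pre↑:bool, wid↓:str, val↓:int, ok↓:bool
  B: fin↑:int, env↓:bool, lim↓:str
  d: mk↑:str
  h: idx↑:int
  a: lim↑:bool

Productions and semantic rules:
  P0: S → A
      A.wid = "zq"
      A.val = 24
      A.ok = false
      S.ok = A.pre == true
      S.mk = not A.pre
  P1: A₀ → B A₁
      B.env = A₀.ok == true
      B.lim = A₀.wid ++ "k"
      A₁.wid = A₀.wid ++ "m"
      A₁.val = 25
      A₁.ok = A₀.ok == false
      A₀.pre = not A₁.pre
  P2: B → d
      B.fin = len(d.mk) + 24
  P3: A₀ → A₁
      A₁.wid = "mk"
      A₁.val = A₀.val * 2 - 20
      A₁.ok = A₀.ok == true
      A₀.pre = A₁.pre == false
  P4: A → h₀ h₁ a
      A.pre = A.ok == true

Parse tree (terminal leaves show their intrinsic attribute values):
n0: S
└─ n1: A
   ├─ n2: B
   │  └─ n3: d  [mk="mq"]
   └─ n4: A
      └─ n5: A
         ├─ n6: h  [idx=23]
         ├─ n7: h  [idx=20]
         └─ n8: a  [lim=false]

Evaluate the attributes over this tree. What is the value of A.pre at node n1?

1. n1.wid = "zq"  ["zq"]
2. n1.val = 24  [24]
3. n1.ok = false  [false]
4. n2.env = false  [A₀.ok == true]
5. n2.lim = "zqk"  [A₀.wid ++ "k"]
6. n3.mk = "mq"  [terminal]
7. n2.fin = 26  [len(d.mk) + 24]
8. n4.wid = "zqm"  [A₀.wid ++ "m"]
9. n4.val = 25  [25]
10. n4.ok = true  [A₀.ok == false]
11. n5.wid = "mk"  ["mk"]
12. n5.val = 30  [A₀.val * 2 - 20]
13. n5.ok = true  [A₀.ok == true]
14. n6.idx = 23  [terminal]
15. n7.idx = 20  [terminal]
16. n8.lim = false  [terminal]
17. n5.pre = true  [A.ok == true]
18. n4.pre = false  [A₁.pre == false]
19. n1.pre = true  [not A₁.pre]
20. n0.ok = true  [A.pre == true]
21. n0.mk = false  [not A.pre]

true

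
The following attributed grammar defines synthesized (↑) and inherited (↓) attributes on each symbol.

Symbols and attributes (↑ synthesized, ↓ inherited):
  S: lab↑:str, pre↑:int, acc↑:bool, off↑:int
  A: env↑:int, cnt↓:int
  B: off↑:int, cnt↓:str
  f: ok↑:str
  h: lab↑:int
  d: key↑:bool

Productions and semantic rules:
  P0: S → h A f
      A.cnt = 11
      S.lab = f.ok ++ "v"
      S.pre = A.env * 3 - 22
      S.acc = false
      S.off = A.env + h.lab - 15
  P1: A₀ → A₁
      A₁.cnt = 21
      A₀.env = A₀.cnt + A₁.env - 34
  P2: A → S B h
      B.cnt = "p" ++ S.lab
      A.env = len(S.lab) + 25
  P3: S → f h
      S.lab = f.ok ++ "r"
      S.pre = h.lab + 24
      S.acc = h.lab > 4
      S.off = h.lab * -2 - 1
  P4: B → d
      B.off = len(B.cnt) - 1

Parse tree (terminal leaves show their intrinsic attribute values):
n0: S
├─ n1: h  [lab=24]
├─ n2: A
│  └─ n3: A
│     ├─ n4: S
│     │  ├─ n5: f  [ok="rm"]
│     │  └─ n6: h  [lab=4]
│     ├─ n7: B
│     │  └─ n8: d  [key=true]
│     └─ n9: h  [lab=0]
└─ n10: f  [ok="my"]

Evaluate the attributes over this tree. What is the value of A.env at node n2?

5

1. n1.lab = 24  [terminal]
2. n2.cnt = 11  [11]
3. n3.cnt = 21  [21]
4. n5.ok = "rm"  [terminal]
5. n6.lab = 4  [terminal]
6. n4.lab = "rmr"  [f.ok ++ "r"]
7. n4.pre = 28  [h.lab + 24]
8. n4.acc = false  [h.lab > 4]
9. n4.off = -9  [h.lab * -2 - 1]
10. n7.cnt = "prmr"  ["p" ++ S.lab]
11. n8.key = true  [terminal]
12. n7.off = 3  [len(B.cnt) - 1]
13. n9.lab = 0  [terminal]
14. n3.env = 28  [len(S.lab) + 25]
15. n2.env = 5  [A₀.cnt + A₁.env - 34]
16. n10.ok = "my"  [terminal]
17. n0.lab = "myv"  [f.ok ++ "v"]
18. n0.pre = -7  [A.env * 3 - 22]
19. n0.acc = false  [false]
20. n0.off = 14  [A.env + h.lab - 15]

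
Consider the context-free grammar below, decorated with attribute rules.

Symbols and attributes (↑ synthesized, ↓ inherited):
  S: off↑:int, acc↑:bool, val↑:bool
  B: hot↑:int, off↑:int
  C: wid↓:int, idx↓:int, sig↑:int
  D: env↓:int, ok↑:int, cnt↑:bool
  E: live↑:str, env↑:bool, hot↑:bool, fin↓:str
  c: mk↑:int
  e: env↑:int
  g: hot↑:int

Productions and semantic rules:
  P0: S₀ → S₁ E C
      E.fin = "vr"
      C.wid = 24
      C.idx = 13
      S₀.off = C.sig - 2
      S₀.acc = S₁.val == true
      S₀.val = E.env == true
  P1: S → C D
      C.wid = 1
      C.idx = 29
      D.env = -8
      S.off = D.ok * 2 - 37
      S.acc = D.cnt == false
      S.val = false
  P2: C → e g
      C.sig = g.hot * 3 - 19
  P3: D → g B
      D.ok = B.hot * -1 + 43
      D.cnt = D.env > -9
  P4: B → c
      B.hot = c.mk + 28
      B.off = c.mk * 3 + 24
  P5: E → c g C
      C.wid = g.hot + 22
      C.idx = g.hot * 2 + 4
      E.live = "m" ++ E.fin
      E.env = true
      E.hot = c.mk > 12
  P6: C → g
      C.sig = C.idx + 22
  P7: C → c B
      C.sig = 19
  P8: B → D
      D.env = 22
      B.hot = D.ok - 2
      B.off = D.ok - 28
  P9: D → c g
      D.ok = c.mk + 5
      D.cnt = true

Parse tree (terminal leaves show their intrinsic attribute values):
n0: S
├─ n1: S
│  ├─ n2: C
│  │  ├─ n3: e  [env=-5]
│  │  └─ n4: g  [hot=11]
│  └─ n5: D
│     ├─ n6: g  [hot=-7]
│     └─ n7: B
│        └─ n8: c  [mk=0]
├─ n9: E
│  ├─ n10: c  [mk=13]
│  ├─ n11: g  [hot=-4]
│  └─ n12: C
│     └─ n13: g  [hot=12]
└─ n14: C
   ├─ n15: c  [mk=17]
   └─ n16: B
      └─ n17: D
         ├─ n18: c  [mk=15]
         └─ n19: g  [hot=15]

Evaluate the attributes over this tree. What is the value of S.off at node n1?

-7

1. n2.wid = 1  [1]
2. n2.idx = 29  [29]
3. n3.env = -5  [terminal]
4. n4.hot = 11  [terminal]
5. n2.sig = 14  [g.hot * 3 - 19]
6. n5.env = -8  [-8]
7. n6.hot = -7  [terminal]
8. n8.mk = 0  [terminal]
9. n7.hot = 28  [c.mk + 28]
10. n7.off = 24  [c.mk * 3 + 24]
11. n5.ok = 15  [B.hot * -1 + 43]
12. n5.cnt = true  [D.env > -9]
13. n1.off = -7  [D.ok * 2 - 37]
14. n1.acc = false  [D.cnt == false]
15. n1.val = false  [false]
16. n9.fin = "vr"  ["vr"]
17. n10.mk = 13  [terminal]
18. n11.hot = -4  [terminal]
19. n12.wid = 18  [g.hot + 22]
20. n12.idx = -4  [g.hot * 2 + 4]
21. n13.hot = 12  [terminal]
22. n12.sig = 18  [C.idx + 22]
23. n9.live = "mvr"  ["m" ++ E.fin]
24. n9.env = true  [true]
25. n9.hot = true  [c.mk > 12]
26. n14.wid = 24  [24]
27. n14.idx = 13  [13]
28. n15.mk = 17  [terminal]
29. n17.env = 22  [22]
30. n18.mk = 15  [terminal]
31. n19.hot = 15  [terminal]
32. n17.ok = 20  [c.mk + 5]
33. n17.cnt = true  [true]
34. n16.hot = 18  [D.ok - 2]
35. n16.off = -8  [D.ok - 28]
36. n14.sig = 19  [19]
37. n0.off = 17  [C.sig - 2]
38. n0.acc = false  [S₁.val == true]
39. n0.val = true  [E.env == true]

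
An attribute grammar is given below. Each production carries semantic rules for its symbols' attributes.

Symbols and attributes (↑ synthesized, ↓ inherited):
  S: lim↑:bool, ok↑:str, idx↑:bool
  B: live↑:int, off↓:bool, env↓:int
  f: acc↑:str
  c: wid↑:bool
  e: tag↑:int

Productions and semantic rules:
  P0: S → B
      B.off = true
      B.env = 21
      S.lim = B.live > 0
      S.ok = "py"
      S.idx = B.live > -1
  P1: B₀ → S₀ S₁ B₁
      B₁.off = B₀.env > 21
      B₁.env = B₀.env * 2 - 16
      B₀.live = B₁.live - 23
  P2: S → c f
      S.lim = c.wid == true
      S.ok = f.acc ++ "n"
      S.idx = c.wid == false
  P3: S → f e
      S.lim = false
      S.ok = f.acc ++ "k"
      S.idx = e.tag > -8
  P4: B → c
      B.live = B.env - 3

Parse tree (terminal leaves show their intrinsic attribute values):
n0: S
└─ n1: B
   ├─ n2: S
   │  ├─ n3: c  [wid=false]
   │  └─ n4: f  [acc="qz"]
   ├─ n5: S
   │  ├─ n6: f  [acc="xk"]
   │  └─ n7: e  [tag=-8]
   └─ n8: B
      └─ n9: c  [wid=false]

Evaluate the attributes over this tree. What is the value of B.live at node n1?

0

1. n1.off = true  [true]
2. n1.env = 21  [21]
3. n3.wid = false  [terminal]
4. n4.acc = "qz"  [terminal]
5. n2.lim = false  [c.wid == true]
6. n2.ok = "qzn"  [f.acc ++ "n"]
7. n2.idx = true  [c.wid == false]
8. n6.acc = "xk"  [terminal]
9. n7.tag = -8  [terminal]
10. n5.lim = false  [false]
11. n5.ok = "xkk"  [f.acc ++ "k"]
12. n5.idx = false  [e.tag > -8]
13. n8.off = false  [B₀.env > 21]
14. n8.env = 26  [B₀.env * 2 - 16]
15. n9.wid = false  [terminal]
16. n8.live = 23  [B.env - 3]
17. n1.live = 0  [B₁.live - 23]
18. n0.lim = false  [B.live > 0]
19. n0.ok = "py"  ["py"]
20. n0.idx = true  [B.live > -1]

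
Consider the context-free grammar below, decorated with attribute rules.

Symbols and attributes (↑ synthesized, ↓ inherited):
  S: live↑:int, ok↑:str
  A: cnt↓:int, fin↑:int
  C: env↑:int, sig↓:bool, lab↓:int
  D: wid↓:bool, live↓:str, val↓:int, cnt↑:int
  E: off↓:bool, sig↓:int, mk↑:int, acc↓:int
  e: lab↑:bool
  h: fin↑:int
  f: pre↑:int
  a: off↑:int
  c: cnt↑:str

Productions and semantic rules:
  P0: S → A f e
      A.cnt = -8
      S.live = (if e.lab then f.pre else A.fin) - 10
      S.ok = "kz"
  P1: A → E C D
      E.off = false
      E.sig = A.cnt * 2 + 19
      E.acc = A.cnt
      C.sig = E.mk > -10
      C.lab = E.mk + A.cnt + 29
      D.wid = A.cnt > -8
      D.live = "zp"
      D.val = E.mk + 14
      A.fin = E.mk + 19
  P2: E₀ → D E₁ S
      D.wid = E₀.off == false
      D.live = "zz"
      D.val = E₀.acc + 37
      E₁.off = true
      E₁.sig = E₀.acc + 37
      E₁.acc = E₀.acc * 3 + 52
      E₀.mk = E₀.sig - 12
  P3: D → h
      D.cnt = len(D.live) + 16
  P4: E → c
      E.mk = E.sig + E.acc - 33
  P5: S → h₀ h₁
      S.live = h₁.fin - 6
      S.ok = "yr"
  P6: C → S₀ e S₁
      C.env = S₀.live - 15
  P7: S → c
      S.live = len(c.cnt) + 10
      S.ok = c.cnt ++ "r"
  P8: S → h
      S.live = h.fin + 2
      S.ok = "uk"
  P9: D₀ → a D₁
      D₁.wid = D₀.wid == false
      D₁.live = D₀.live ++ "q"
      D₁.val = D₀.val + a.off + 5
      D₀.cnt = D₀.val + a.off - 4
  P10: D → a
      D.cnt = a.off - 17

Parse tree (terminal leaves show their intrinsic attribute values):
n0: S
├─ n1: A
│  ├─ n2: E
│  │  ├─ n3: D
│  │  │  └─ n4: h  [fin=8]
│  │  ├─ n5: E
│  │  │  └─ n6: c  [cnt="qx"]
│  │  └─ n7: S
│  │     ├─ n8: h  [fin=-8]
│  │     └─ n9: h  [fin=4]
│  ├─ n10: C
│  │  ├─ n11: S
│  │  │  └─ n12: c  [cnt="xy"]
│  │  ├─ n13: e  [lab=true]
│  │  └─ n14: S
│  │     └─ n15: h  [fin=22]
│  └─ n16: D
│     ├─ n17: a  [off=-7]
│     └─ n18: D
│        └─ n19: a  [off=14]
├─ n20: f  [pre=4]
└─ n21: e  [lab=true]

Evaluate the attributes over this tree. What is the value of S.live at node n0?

1. n1.cnt = -8  [-8]
2. n2.off = false  [false]
3. n2.sig = 3  [A.cnt * 2 + 19]
4. n2.acc = -8  [A.cnt]
5. n3.wid = true  [E₀.off == false]
6. n3.live = "zz"  ["zz"]
7. n3.val = 29  [E₀.acc + 37]
8. n4.fin = 8  [terminal]
9. n3.cnt = 18  [len(D.live) + 16]
10. n5.off = true  [true]
11. n5.sig = 29  [E₀.acc + 37]
12. n5.acc = 28  [E₀.acc * 3 + 52]
13. n6.cnt = "qx"  [terminal]
14. n5.mk = 24  [E.sig + E.acc - 33]
15. n8.fin = -8  [terminal]
16. n9.fin = 4  [terminal]
17. n7.live = -2  [h₁.fin - 6]
18. n7.ok = "yr"  ["yr"]
19. n2.mk = -9  [E₀.sig - 12]
20. n10.sig = true  [E.mk > -10]
21. n10.lab = 12  [E.mk + A.cnt + 29]
22. n12.cnt = "xy"  [terminal]
23. n11.live = 12  [len(c.cnt) + 10]
24. n11.ok = "xyr"  [c.cnt ++ "r"]
25. n13.lab = true  [terminal]
26. n15.fin = 22  [terminal]
27. n14.live = 24  [h.fin + 2]
28. n14.ok = "uk"  ["uk"]
29. n10.env = -3  [S₀.live - 15]
30. n16.wid = false  [A.cnt > -8]
31. n16.live = "zp"  ["zp"]
32. n16.val = 5  [E.mk + 14]
33. n17.off = -7  [terminal]
34. n18.wid = true  [D₀.wid == false]
35. n18.live = "zpq"  [D₀.live ++ "q"]
36. n18.val = 3  [D₀.val + a.off + 5]
37. n19.off = 14  [terminal]
38. n18.cnt = -3  [a.off - 17]
39. n16.cnt = -6  [D₀.val + a.off - 4]
40. n1.fin = 10  [E.mk + 19]
41. n20.pre = 4  [terminal]
42. n21.lab = true  [terminal]
43. n0.live = -6  [(if e.lab then f.pre else A.fin) - 10]
44. n0.ok = "kz"  ["kz"]

-6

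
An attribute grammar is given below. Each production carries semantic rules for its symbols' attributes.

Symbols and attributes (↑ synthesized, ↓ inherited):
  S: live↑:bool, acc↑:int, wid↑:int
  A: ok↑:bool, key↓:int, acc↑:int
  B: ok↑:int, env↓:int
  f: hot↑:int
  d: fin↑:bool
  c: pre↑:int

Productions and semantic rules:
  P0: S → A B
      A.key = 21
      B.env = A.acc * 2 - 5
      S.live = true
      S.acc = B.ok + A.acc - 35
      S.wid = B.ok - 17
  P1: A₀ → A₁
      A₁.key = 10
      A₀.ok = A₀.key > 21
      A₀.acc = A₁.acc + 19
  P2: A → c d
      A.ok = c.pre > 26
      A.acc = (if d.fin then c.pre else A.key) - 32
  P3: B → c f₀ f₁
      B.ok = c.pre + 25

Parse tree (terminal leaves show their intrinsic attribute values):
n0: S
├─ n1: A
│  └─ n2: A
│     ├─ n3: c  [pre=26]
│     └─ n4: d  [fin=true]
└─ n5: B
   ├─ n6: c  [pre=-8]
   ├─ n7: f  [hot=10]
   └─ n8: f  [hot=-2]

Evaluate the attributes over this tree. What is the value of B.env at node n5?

21

1. n1.key = 21  [21]
2. n2.key = 10  [10]
3. n3.pre = 26  [terminal]
4. n4.fin = true  [terminal]
5. n2.ok = false  [c.pre > 26]
6. n2.acc = -6  [(if d.fin then c.pre else A.key) - 32]
7. n1.ok = false  [A₀.key > 21]
8. n1.acc = 13  [A₁.acc + 19]
9. n5.env = 21  [A.acc * 2 - 5]
10. n6.pre = -8  [terminal]
11. n7.hot = 10  [terminal]
12. n8.hot = -2  [terminal]
13. n5.ok = 17  [c.pre + 25]
14. n0.live = true  [true]
15. n0.acc = -5  [B.ok + A.acc - 35]
16. n0.wid = 0  [B.ok - 17]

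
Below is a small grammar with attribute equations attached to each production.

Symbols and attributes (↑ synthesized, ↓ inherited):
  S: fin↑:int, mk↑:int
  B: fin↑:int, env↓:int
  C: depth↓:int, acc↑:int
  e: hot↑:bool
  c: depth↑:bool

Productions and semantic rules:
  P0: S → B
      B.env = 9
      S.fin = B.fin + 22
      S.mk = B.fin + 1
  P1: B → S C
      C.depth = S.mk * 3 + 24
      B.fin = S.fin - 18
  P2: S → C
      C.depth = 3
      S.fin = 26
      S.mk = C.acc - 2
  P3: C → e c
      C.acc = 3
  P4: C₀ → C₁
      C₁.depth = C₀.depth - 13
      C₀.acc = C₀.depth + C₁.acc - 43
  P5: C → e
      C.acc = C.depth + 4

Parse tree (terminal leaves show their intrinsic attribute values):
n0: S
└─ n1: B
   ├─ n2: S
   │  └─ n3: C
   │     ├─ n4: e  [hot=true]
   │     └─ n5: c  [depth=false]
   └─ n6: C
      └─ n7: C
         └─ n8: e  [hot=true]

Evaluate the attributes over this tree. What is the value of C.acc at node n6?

1. n1.env = 9  [9]
2. n3.depth = 3  [3]
3. n4.hot = true  [terminal]
4. n5.depth = false  [terminal]
5. n3.acc = 3  [3]
6. n2.fin = 26  [26]
7. n2.mk = 1  [C.acc - 2]
8. n6.depth = 27  [S.mk * 3 + 24]
9. n7.depth = 14  [C₀.depth - 13]
10. n8.hot = true  [terminal]
11. n7.acc = 18  [C.depth + 4]
12. n6.acc = 2  [C₀.depth + C₁.acc - 43]
13. n1.fin = 8  [S.fin - 18]
14. n0.fin = 30  [B.fin + 22]
15. n0.mk = 9  [B.fin + 1]

2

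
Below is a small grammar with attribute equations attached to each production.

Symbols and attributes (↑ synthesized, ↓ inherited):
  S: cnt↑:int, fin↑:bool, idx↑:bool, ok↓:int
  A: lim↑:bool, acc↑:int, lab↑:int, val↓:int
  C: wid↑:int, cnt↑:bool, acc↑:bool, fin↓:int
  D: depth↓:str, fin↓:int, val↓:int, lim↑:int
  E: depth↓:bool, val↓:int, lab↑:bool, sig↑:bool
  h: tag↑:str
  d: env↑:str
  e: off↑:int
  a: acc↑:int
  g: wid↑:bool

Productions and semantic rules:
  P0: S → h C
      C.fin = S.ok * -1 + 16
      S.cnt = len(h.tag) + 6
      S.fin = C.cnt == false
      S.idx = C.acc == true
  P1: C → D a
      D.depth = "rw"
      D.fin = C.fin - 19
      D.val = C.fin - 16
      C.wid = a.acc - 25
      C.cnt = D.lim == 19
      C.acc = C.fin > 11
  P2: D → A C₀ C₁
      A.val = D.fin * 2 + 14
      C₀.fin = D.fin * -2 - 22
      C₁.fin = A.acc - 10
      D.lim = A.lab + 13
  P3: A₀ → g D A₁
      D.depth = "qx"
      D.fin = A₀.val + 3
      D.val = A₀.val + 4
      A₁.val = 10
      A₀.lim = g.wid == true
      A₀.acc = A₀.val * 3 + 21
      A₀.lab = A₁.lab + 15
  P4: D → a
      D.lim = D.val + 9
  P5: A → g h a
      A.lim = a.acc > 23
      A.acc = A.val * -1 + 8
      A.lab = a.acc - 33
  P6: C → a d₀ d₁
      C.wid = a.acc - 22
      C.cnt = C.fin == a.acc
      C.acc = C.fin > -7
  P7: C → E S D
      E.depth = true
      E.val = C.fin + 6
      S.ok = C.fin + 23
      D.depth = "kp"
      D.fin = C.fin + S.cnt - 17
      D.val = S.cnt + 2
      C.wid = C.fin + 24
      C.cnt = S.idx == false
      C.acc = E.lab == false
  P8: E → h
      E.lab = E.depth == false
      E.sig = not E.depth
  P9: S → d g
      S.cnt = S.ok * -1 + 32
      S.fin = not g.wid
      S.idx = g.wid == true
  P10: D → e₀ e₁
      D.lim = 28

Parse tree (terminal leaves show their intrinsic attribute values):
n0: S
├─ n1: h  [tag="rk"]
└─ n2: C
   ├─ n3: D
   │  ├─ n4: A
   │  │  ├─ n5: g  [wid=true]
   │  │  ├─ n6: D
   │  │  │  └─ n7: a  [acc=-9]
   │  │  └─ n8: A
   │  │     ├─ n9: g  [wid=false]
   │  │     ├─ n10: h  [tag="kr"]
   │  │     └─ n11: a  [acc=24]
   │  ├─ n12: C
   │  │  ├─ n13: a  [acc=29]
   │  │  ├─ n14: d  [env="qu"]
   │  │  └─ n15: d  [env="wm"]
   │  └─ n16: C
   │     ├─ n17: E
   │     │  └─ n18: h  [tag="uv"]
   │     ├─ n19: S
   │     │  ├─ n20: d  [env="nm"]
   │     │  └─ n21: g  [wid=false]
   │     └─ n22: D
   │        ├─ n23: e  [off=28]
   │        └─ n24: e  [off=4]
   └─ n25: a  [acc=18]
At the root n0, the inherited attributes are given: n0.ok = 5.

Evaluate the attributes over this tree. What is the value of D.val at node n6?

1. n0.ok = 5  [given at root]
2. n1.tag = "rk"  [terminal]
3. n2.fin = 11  [S.ok * -1 + 16]
4. n3.depth = "rw"  ["rw"]
5. n3.fin = -8  [C.fin - 19]
6. n3.val = -5  [C.fin - 16]
7. n4.val = -2  [D.fin * 2 + 14]
8. n5.wid = true  [terminal]
9. n6.depth = "qx"  ["qx"]
10. n6.fin = 1  [A₀.val + 3]
11. n6.val = 2  [A₀.val + 4]
12. n7.acc = -9  [terminal]
13. n6.lim = 11  [D.val + 9]
14. n8.val = 10  [10]
15. n9.wid = false  [terminal]
16. n10.tag = "kr"  [terminal]
17. n11.acc = 24  [terminal]
18. n8.lim = true  [a.acc > 23]
19. n8.acc = -2  [A.val * -1 + 8]
20. n8.lab = -9  [a.acc - 33]
21. n4.lim = true  [g.wid == true]
22. n4.acc = 15  [A₀.val * 3 + 21]
23. n4.lab = 6  [A₁.lab + 15]
24. n12.fin = -6  [D.fin * -2 - 22]
25. n13.acc = 29  [terminal]
26. n14.env = "qu"  [terminal]
27. n15.env = "wm"  [terminal]
28. n12.wid = 7  [a.acc - 22]
29. n12.cnt = false  [C.fin == a.acc]
30. n12.acc = true  [C.fin > -7]
31. n16.fin = 5  [A.acc - 10]
32. n17.depth = true  [true]
33. n17.val = 11  [C.fin + 6]
34. n18.tag = "uv"  [terminal]
35. n17.lab = false  [E.depth == false]
36. n17.sig = false  [not E.depth]
37. n19.ok = 28  [C.fin + 23]
38. n20.env = "nm"  [terminal]
39. n21.wid = false  [terminal]
40. n19.cnt = 4  [S.ok * -1 + 32]
41. n19.fin = true  [not g.wid]
42. n19.idx = false  [g.wid == true]
43. n22.depth = "kp"  ["kp"]
44. n22.fin = -8  [C.fin + S.cnt - 17]
45. n22.val = 6  [S.cnt + 2]
46. n23.off = 28  [terminal]
47. n24.off = 4  [terminal]
48. n22.lim = 28  [28]
49. n16.wid = 29  [C.fin + 24]
50. n16.cnt = true  [S.idx == false]
51. n16.acc = true  [E.lab == false]
52. n3.lim = 19  [A.lab + 13]
53. n25.acc = 18  [terminal]
54. n2.wid = -7  [a.acc - 25]
55. n2.cnt = true  [D.lim == 19]
56. n2.acc = false  [C.fin > 11]
57. n0.cnt = 8  [len(h.tag) + 6]
58. n0.fin = false  [C.cnt == false]
59. n0.idx = false  [C.acc == true]

2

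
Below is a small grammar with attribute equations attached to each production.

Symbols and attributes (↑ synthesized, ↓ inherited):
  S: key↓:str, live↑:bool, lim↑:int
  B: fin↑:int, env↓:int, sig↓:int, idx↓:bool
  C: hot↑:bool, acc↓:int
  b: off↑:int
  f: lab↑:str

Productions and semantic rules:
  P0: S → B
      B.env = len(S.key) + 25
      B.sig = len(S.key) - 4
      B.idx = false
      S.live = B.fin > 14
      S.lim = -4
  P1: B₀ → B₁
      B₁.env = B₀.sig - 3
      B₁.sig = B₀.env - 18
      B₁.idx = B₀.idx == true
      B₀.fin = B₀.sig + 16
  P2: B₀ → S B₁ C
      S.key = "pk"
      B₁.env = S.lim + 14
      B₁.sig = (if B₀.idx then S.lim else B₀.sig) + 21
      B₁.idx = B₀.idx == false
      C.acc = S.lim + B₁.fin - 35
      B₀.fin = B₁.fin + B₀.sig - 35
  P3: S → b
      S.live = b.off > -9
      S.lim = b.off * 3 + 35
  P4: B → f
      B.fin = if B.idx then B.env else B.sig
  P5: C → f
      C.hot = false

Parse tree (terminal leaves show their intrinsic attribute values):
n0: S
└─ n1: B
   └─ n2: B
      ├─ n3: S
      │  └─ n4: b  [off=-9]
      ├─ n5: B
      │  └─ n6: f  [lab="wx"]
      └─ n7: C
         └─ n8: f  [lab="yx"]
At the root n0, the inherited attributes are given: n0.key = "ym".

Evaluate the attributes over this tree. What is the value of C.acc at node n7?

1. n0.key = "ym"  [given at root]
2. n1.env = 27  [len(S.key) + 25]
3. n1.sig = -2  [len(S.key) - 4]
4. n1.idx = false  [false]
5. n2.env = -5  [B₀.sig - 3]
6. n2.sig = 9  [B₀.env - 18]
7. n2.idx = false  [B₀.idx == true]
8. n3.key = "pk"  ["pk"]
9. n4.off = -9  [terminal]
10. n3.live = false  [b.off > -9]
11. n3.lim = 8  [b.off * 3 + 35]
12. n5.env = 22  [S.lim + 14]
13. n5.sig = 30  [(if B₀.idx then S.lim else B₀.sig) + 21]
14. n5.idx = true  [B₀.idx == false]
15. n6.lab = "wx"  [terminal]
16. n5.fin = 22  [if B.idx then B.env else B.sig]
17. n7.acc = -5  [S.lim + B₁.fin - 35]
18. n8.lab = "yx"  [terminal]
19. n7.hot = false  [false]
20. n2.fin = -4  [B₁.fin + B₀.sig - 35]
21. n1.fin = 14  [B₀.sig + 16]
22. n0.live = false  [B.fin > 14]
23. n0.lim = -4  [-4]

-5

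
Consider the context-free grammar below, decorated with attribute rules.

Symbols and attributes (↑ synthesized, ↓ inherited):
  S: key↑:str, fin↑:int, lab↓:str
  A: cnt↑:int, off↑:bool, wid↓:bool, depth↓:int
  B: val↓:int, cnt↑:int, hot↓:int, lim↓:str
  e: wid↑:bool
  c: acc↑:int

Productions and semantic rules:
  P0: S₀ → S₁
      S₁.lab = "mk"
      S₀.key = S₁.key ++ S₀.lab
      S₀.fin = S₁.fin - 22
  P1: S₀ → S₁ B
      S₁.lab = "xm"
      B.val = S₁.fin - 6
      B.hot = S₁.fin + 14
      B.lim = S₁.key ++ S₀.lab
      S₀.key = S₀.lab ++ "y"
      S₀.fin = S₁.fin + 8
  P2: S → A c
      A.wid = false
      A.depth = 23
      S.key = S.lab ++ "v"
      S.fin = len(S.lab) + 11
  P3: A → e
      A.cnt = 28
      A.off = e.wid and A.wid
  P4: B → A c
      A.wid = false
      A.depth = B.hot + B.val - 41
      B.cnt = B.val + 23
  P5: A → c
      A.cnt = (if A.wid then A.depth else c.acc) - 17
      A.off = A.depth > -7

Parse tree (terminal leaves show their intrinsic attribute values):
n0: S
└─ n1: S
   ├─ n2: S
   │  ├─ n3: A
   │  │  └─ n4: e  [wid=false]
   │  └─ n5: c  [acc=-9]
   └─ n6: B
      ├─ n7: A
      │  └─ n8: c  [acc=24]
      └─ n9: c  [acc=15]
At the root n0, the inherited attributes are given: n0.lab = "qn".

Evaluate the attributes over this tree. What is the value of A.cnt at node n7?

7

1. n0.lab = "qn"  [given at root]
2. n1.lab = "mk"  ["mk"]
3. n2.lab = "xm"  ["xm"]
4. n3.wid = false  [false]
5. n3.depth = 23  [23]
6. n4.wid = false  [terminal]
7. n3.cnt = 28  [28]
8. n3.off = false  [e.wid and A.wid]
9. n5.acc = -9  [terminal]
10. n2.key = "xmv"  [S.lab ++ "v"]
11. n2.fin = 13  [len(S.lab) + 11]
12. n6.val = 7  [S₁.fin - 6]
13. n6.hot = 27  [S₁.fin + 14]
14. n6.lim = "xmvmk"  [S₁.key ++ S₀.lab]
15. n7.wid = false  [false]
16. n7.depth = -7  [B.hot + B.val - 41]
17. n8.acc = 24  [terminal]
18. n7.cnt = 7  [(if A.wid then A.depth else c.acc) - 17]
19. n7.off = false  [A.depth > -7]
20. n9.acc = 15  [terminal]
21. n6.cnt = 30  [B.val + 23]
22. n1.key = "mky"  [S₀.lab ++ "y"]
23. n1.fin = 21  [S₁.fin + 8]
24. n0.key = "mkyqn"  [S₁.key ++ S₀.lab]
25. n0.fin = -1  [S₁.fin - 22]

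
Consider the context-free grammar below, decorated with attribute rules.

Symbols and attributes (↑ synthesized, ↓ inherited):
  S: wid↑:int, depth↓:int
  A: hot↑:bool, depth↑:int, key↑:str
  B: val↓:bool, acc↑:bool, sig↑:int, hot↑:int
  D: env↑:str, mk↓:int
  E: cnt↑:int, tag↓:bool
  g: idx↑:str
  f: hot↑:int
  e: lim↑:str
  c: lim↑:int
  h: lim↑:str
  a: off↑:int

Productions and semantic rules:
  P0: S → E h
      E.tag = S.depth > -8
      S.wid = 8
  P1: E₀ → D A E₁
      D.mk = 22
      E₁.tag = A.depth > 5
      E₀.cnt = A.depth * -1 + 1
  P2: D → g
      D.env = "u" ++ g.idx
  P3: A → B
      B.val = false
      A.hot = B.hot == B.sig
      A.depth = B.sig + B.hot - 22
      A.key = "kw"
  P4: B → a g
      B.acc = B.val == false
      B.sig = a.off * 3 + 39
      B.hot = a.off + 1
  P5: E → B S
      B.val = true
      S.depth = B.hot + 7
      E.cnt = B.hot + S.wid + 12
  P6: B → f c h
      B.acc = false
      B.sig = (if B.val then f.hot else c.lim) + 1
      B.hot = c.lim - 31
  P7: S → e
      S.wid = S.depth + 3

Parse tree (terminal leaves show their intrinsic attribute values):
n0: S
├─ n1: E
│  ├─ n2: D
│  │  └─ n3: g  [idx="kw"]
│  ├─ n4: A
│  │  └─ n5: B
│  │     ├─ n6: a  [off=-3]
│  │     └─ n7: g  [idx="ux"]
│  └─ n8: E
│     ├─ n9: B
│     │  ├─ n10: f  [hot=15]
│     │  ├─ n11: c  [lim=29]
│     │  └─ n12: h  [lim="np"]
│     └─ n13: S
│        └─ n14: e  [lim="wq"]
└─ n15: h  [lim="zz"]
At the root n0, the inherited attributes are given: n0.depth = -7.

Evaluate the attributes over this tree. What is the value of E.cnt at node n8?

18

1. n0.depth = -7  [given at root]
2. n1.tag = true  [S.depth > -8]
3. n2.mk = 22  [22]
4. n3.idx = "kw"  [terminal]
5. n2.env = "ukw"  ["u" ++ g.idx]
6. n5.val = false  [false]
7. n6.off = -3  [terminal]
8. n7.idx = "ux"  [terminal]
9. n5.acc = true  [B.val == false]
10. n5.sig = 30  [a.off * 3 + 39]
11. n5.hot = -2  [a.off + 1]
12. n4.hot = false  [B.hot == B.sig]
13. n4.depth = 6  [B.sig + B.hot - 22]
14. n4.key = "kw"  ["kw"]
15. n8.tag = true  [A.depth > 5]
16. n9.val = true  [true]
17. n10.hot = 15  [terminal]
18. n11.lim = 29  [terminal]
19. n12.lim = "np"  [terminal]
20. n9.acc = false  [false]
21. n9.sig = 16  [(if B.val then f.hot else c.lim) + 1]
22. n9.hot = -2  [c.lim - 31]
23. n13.depth = 5  [B.hot + 7]
24. n14.lim = "wq"  [terminal]
25. n13.wid = 8  [S.depth + 3]
26. n8.cnt = 18  [B.hot + S.wid + 12]
27. n1.cnt = -5  [A.depth * -1 + 1]
28. n15.lim = "zz"  [terminal]
29. n0.wid = 8  [8]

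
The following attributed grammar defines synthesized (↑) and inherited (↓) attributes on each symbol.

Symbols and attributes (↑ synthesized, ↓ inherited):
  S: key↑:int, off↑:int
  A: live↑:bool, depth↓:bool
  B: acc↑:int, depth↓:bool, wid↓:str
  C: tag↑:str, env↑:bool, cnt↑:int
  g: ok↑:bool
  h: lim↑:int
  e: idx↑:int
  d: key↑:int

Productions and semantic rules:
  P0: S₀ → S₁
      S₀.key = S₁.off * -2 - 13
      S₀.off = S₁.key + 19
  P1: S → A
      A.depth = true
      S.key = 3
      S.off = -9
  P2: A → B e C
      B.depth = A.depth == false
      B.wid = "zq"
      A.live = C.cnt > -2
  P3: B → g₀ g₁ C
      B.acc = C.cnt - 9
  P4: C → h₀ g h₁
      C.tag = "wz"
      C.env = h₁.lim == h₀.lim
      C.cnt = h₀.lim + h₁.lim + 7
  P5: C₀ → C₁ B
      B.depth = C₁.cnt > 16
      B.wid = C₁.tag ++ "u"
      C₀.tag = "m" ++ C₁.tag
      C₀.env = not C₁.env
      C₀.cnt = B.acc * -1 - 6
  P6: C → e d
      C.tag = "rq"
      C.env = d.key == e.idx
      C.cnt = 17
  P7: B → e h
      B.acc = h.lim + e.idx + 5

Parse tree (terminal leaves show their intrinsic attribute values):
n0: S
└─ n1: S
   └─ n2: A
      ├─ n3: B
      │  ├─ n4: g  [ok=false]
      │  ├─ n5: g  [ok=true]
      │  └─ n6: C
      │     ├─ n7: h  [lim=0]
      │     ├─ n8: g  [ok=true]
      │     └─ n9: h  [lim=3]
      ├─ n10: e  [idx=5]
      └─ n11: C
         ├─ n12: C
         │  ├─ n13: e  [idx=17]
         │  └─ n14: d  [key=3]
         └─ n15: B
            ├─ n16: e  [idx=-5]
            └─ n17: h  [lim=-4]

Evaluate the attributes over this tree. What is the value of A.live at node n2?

false

1. n2.depth = true  [true]
2. n3.depth = false  [A.depth == false]
3. n3.wid = "zq"  ["zq"]
4. n4.ok = false  [terminal]
5. n5.ok = true  [terminal]
6. n7.lim = 0  [terminal]
7. n8.ok = true  [terminal]
8. n9.lim = 3  [terminal]
9. n6.tag = "wz"  ["wz"]
10. n6.env = false  [h₁.lim == h₀.lim]
11. n6.cnt = 10  [h₀.lim + h₁.lim + 7]
12. n3.acc = 1  [C.cnt - 9]
13. n10.idx = 5  [terminal]
14. n13.idx = 17  [terminal]
15. n14.key = 3  [terminal]
16. n12.tag = "rq"  ["rq"]
17. n12.env = false  [d.key == e.idx]
18. n12.cnt = 17  [17]
19. n15.depth = true  [C₁.cnt > 16]
20. n15.wid = "rqu"  [C₁.tag ++ "u"]
21. n16.idx = -5  [terminal]
22. n17.lim = -4  [terminal]
23. n15.acc = -4  [h.lim + e.idx + 5]
24. n11.tag = "mrq"  ["m" ++ C₁.tag]
25. n11.env = true  [not C₁.env]
26. n11.cnt = -2  [B.acc * -1 - 6]
27. n2.live = false  [C.cnt > -2]
28. n1.key = 3  [3]
29. n1.off = -9  [-9]
30. n0.key = 5  [S₁.off * -2 - 13]
31. n0.off = 22  [S₁.key + 19]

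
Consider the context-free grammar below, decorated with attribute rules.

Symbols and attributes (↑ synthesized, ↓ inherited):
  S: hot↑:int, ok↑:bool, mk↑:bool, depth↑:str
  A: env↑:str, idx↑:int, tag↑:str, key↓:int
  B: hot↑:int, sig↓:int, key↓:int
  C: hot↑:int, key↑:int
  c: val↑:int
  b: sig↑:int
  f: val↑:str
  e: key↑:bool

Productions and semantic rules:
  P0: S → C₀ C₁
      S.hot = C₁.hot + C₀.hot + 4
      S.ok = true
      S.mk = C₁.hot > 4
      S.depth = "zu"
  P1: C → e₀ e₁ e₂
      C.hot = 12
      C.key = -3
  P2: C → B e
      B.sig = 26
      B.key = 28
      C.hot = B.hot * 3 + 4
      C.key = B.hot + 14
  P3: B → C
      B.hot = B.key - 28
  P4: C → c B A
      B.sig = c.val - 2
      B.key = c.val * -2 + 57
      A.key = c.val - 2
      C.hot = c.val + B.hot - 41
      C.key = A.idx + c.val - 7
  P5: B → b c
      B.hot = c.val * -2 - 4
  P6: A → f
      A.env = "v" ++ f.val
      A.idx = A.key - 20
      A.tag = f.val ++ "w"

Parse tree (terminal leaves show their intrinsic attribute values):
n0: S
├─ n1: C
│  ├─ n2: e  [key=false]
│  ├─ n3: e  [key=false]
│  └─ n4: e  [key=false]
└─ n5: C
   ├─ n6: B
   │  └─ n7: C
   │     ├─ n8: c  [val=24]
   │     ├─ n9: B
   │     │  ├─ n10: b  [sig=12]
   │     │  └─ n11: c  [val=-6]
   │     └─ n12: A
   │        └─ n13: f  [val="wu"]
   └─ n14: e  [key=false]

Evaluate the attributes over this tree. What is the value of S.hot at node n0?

1. n2.key = false  [terminal]
2. n3.key = false  [terminal]
3. n4.key = false  [terminal]
4. n1.hot = 12  [12]
5. n1.key = -3  [-3]
6. n6.sig = 26  [26]
7. n6.key = 28  [28]
8. n8.val = 24  [terminal]
9. n9.sig = 22  [c.val - 2]
10. n9.key = 9  [c.val * -2 + 57]
11. n10.sig = 12  [terminal]
12. n11.val = -6  [terminal]
13. n9.hot = 8  [c.val * -2 - 4]
14. n12.key = 22  [c.val - 2]
15. n13.val = "wu"  [terminal]
16. n12.env = "vwu"  ["v" ++ f.val]
17. n12.idx = 2  [A.key - 20]
18. n12.tag = "wuw"  [f.val ++ "w"]
19. n7.hot = -9  [c.val + B.hot - 41]
20. n7.key = 19  [A.idx + c.val - 7]
21. n6.hot = 0  [B.key - 28]
22. n14.key = false  [terminal]
23. n5.hot = 4  [B.hot * 3 + 4]
24. n5.key = 14  [B.hot + 14]
25. n0.hot = 20  [C₁.hot + C₀.hot + 4]
26. n0.ok = true  [true]
27. n0.mk = false  [C₁.hot > 4]
28. n0.depth = "zu"  ["zu"]

20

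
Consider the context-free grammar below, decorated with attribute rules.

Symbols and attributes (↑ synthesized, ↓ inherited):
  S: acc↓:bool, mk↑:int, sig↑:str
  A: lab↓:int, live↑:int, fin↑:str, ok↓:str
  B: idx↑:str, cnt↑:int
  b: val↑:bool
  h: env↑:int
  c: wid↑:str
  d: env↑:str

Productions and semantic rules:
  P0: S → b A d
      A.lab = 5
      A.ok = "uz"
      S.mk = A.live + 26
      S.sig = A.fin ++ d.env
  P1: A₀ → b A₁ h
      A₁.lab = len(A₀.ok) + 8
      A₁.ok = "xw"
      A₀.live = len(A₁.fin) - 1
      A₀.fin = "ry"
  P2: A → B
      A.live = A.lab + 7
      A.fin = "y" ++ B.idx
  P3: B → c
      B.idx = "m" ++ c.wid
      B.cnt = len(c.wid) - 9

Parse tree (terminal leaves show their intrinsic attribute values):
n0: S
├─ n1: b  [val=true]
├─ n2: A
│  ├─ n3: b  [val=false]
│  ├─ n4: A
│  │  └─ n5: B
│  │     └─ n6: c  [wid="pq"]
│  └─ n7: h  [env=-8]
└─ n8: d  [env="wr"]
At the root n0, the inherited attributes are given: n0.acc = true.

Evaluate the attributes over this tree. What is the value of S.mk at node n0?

29

1. n0.acc = true  [given at root]
2. n1.val = true  [terminal]
3. n2.lab = 5  [5]
4. n2.ok = "uz"  ["uz"]
5. n3.val = false  [terminal]
6. n4.lab = 10  [len(A₀.ok) + 8]
7. n4.ok = "xw"  ["xw"]
8. n6.wid = "pq"  [terminal]
9. n5.idx = "mpq"  ["m" ++ c.wid]
10. n5.cnt = -7  [len(c.wid) - 9]
11. n4.live = 17  [A.lab + 7]
12. n4.fin = "ympq"  ["y" ++ B.idx]
13. n7.env = -8  [terminal]
14. n2.live = 3  [len(A₁.fin) - 1]
15. n2.fin = "ry"  ["ry"]
16. n8.env = "wr"  [terminal]
17. n0.mk = 29  [A.live + 26]
18. n0.sig = "rywr"  [A.fin ++ d.env]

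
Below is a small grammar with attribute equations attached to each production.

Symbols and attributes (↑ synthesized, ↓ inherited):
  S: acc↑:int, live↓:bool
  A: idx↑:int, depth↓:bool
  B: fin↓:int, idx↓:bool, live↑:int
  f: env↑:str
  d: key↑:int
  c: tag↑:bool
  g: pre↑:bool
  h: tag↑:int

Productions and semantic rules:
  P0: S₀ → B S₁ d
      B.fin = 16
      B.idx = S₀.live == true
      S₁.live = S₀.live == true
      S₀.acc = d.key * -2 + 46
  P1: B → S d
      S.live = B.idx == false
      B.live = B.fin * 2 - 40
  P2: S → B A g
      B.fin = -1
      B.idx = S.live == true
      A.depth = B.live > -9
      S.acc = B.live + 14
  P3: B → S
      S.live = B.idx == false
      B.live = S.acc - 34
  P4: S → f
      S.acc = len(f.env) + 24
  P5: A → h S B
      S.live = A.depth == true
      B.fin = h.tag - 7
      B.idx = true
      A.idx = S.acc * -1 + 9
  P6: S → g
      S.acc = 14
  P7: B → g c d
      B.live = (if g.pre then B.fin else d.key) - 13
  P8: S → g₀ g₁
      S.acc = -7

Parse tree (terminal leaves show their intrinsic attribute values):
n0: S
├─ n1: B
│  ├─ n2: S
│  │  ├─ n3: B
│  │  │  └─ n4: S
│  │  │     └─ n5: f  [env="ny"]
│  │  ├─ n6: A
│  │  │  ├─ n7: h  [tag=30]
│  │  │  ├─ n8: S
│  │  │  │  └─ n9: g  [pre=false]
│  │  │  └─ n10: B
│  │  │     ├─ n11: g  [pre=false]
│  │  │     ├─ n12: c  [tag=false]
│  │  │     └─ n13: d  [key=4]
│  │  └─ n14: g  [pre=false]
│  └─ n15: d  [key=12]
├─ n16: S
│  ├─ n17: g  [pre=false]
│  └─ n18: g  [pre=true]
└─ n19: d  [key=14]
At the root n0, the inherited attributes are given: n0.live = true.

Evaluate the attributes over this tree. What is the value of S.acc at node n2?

6

1. n0.live = true  [given at root]
2. n1.fin = 16  [16]
3. n1.idx = true  [S₀.live == true]
4. n2.live = false  [B.idx == false]
5. n3.fin = -1  [-1]
6. n3.idx = false  [S.live == true]
7. n4.live = true  [B.idx == false]
8. n5.env = "ny"  [terminal]
9. n4.acc = 26  [len(f.env) + 24]
10. n3.live = -8  [S.acc - 34]
11. n6.depth = true  [B.live > -9]
12. n7.tag = 30  [terminal]
13. n8.live = true  [A.depth == true]
14. n9.pre = false  [terminal]
15. n8.acc = 14  [14]
16. n10.fin = 23  [h.tag - 7]
17. n10.idx = true  [true]
18. n11.pre = false  [terminal]
19. n12.tag = false  [terminal]
20. n13.key = 4  [terminal]
21. n10.live = -9  [(if g.pre then B.fin else d.key) - 13]
22. n6.idx = -5  [S.acc * -1 + 9]
23. n14.pre = false  [terminal]
24. n2.acc = 6  [B.live + 14]
25. n15.key = 12  [terminal]
26. n1.live = -8  [B.fin * 2 - 40]
27. n16.live = true  [S₀.live == true]
28. n17.pre = false  [terminal]
29. n18.pre = true  [terminal]
30. n16.acc = -7  [-7]
31. n19.key = 14  [terminal]
32. n0.acc = 18  [d.key * -2 + 46]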